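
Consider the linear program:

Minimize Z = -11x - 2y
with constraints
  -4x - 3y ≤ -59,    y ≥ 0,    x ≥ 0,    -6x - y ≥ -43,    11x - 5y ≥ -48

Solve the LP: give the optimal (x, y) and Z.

x = 167/41, y = 761/41, minimum Z = -3359/41

Feasible corners and Z = -11x - 2y:
  (5, 13) → Z = -81
  (151/53, 841/53) → Z = -3343/53
  (167/41, 761/41) → Z = -3359/41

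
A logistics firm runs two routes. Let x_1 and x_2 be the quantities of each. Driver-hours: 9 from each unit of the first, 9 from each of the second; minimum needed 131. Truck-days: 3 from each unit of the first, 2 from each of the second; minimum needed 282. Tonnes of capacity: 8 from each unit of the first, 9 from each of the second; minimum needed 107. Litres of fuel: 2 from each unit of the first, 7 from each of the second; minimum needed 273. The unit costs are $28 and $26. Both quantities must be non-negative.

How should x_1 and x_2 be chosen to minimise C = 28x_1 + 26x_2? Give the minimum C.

x_1 = 84, x_2 = 15, minimum C = 2742

Vertices and C = 28x_1 + 26x_2:
  (0, 141) → C = 3666
  (273/2, 0) → C = 3822
  (84, 15) → C = 2742
The feasible region is unbounded (it extends along (0, 1), (1, 0)), but C strictly increases along every unbounded feasible direction, so there is no improving ray and the minimum is attained at a vertex.

The optimum lies where 3x_1 + 2x_2 = 282 and 2x_1 + 7x_2 = 273.
Solving simultaneously gives x_1 = 84, x_2 = 15.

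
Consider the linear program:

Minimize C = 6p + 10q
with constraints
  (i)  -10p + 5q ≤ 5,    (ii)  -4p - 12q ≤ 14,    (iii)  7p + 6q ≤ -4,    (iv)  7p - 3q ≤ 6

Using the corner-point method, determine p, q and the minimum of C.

Vertices and C = 6p + 10q:
  (-13/14, -6/7) → C = -99/7
  (-10/19, -1/19) → C = -70/19
  (5/16, -61/48) → C = -65/6
  (8/21, -10/9) → C = -556/63

The optimum lies where -10p + 5q = 5 and -4p - 12q = 14.
Solving simultaneously gives p = -13/14, q = -6/7.

p = -13/14, q = -6/7, minimum C = -99/7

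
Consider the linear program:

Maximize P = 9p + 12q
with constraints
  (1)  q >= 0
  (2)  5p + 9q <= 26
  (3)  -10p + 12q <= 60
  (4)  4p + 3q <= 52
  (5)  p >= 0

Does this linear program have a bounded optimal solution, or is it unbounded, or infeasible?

bounded optimum

Extreme points and P = 9p + 12q:
  (26/5, 0) → P = 234/5
  (0, 0) → P = 0
  (0, 26/9) → P = 104/3
The feasible region has finitely many vertices and no improving ray; the maximum is 234/5 at (26/5, 0).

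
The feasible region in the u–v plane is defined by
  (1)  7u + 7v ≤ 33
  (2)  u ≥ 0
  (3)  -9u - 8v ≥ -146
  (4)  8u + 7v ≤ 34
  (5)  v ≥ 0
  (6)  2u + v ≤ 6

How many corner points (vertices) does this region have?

Pairwise boundary intersections that survive every other constraint:
  (0, 33/7)
  (1, 26/7)
  (0, 0)
  (4/3, 10/3)
  (3, 0)

5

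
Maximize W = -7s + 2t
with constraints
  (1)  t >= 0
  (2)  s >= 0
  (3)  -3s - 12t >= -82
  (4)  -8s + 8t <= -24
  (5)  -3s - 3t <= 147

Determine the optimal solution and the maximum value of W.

Corner points and W = -7s + 2t:
  (82/3, 0) → W = -574/3
  (3, 0) → W = -21
  (118/15, 73/15) → W = -136/3

At the optimal vertex, t = 0 and -8s + 8t = -24.
Solving simultaneously gives s = 3, t = 0.

s = 3, t = 0, maximum W = -21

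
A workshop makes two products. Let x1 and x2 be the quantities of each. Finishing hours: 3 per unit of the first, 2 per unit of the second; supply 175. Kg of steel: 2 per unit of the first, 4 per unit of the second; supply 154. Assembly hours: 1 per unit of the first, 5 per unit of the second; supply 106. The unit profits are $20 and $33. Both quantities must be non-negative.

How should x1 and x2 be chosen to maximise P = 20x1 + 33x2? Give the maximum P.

Vertices and P = 20x1 + 33x2:
  (0, 0) → P = 0
  (0, 106/5) → P = 3498/5
  (175/3, 0) → P = 3500/3
  (51, 11) → P = 1383

x1 = 51, x2 = 11, maximum P = 1383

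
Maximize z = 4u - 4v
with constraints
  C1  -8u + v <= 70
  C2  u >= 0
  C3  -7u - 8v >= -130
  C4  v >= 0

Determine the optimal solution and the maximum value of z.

The optimum lies where -7u - 8v = -130 and v = 0.
Solving simultaneously gives u = 130/7, v = 0.

u = 130/7, v = 0, maximum z = 520/7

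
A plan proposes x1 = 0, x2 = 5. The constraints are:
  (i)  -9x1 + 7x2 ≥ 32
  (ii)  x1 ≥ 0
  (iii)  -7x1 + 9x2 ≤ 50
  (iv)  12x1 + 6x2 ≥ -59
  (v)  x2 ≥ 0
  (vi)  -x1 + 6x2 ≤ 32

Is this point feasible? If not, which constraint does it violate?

feasible

(i): 35 ≥ 32 ✓
(ii): 0 ≥ 0 ✓
(iii): 45 ≤ 50 ✓
(iv): 30 ≥ -59 ✓
(v): 5 ≥ 0 ✓
(vi): 30 ≤ 32 ✓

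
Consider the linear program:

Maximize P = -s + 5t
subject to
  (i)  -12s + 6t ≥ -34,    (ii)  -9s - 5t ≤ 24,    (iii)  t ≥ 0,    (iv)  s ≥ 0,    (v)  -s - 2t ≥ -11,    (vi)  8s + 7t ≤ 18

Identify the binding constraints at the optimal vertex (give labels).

Extreme points and P = -s + 5t:
  (0, 0) → P = 0
  (9/4, 0) → P = -9/4
  (0, 18/7) → P = 90/7

The maximum is at (0, 18/7). Substituting into each constraint, equality holds for (iv) and (vi); the remaining constraints have slack.

(iv) and (vi)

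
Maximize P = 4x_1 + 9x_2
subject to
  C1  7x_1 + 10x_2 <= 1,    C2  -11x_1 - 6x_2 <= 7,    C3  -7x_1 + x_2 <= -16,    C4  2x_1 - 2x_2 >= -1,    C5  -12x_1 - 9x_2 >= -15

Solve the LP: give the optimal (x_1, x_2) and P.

Extreme points and P = 4x_1 + 9x_2:
  (23/11, -15/11) → P = -43/11
  (47/19, -31/19) → P = -91/19
  (89/53, -225/53) → P = -1669/53
The feasible region is unbounded (it extends along (6, -11), (3, -4)), but P strictly decreases along every unbounded feasible direction, so there is no improving ray and the maximum is attained at a vertex.

At the optimal vertex, 7x_1 + 10x_2 = 1 and -7x_1 + x_2 = -16.
Solving simultaneously gives x_1 = 23/11, x_2 = -15/11.

x_1 = 23/11, x_2 = -15/11, maximum P = -43/11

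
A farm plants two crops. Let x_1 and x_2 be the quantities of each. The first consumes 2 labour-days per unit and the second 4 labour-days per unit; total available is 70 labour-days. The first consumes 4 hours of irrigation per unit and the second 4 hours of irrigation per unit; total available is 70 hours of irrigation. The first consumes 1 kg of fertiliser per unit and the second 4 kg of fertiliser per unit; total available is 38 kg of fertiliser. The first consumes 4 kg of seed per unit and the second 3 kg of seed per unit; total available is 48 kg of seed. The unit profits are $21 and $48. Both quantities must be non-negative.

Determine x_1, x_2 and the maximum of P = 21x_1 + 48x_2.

x_1 = 6, x_2 = 8, maximum P = 510

Extreme points and P = 21x_1 + 48x_2:
  (0, 0) → P = 0
  (0, 19/2) → P = 456
  (12, 0) → P = 252
  (6, 8) → P = 510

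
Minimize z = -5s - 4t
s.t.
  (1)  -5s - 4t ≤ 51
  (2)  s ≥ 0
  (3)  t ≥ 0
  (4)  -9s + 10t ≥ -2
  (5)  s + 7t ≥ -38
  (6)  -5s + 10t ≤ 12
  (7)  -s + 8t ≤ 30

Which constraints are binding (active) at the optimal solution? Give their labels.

Vertices and z = -5s - 4t:
  (0, 0) → z = 0
  (0, 6/5) → z = -24/5
  (2/9, 0) → z = -10/9
  (7/2, 59/20) → z = -293/10

The minimum is at (7/2, 59/20). Substituting into each constraint, equality holds for (4) and (6); the remaining constraints have slack.

(4) and (6)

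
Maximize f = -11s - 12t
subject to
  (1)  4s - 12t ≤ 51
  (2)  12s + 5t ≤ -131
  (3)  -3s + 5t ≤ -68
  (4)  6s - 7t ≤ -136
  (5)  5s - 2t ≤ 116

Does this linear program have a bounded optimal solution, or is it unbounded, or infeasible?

infeasible

The boundaries 4s - 12t = 51 and 6s - 7t = -136 meet at (-1989/44, -425/22), but that point violates -3s + 5t ≤ -68. Every candidate vertex is excluded by some other constraint, so the feasible region is empty.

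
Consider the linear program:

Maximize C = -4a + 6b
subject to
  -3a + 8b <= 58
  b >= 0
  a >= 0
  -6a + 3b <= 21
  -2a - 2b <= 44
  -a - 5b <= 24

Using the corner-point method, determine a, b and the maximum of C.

a = 2/13, b = 95/13, maximum C = 562/13

Corner points and C = -4a + 6b:
  (2/13, 95/13) → C = 562/13
  (0, 0) → C = 0
  (0, 7) → C = 42
The feasible region is unbounded (it extends along (8, 3), (1, 0)), but C strictly decreases along every unbounded feasible direction, so there is no improving ray and the maximum is attained at a vertex.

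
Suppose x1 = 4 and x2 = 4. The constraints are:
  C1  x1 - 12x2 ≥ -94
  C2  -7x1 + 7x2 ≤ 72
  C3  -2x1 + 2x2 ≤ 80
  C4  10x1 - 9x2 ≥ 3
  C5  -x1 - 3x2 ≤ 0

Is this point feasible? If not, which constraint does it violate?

C1: -44 ≥ -94 ✓
C2: 0 ≤ 72 ✓
C3: 0 ≤ 80 ✓
C4: 4 ≥ 3 ✓
C5: -16 ≤ 0 ✓

feasible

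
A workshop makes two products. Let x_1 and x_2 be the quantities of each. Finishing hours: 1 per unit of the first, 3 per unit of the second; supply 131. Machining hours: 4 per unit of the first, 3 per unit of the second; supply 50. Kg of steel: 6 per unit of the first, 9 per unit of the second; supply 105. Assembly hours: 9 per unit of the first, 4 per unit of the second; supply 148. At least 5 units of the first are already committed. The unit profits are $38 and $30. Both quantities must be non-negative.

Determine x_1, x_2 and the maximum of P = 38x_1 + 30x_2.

Vertices and P = 38x_1 + 30x_2:
  (25/2, 0) → P = 475
  (5, 0) → P = 190
  (15/2, 20/3) → P = 485
  (5, 25/3) → P = 440

The optimum lies where 4x_1 + 3x_2 = 50 and 6x_1 + 9x_2 = 105.
Solving simultaneously gives x_1 = 15/2, x_2 = 20/3.

x_1 = 15/2, x_2 = 20/3, maximum P = 485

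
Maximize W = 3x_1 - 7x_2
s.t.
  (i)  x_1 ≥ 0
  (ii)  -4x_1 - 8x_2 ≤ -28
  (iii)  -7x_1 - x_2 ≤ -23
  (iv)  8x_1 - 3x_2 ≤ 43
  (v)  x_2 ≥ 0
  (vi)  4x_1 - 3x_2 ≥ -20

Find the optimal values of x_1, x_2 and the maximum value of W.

Extreme points and W = 3x_1 - 7x_2:
  (3, 2) → W = -5
  (107/19, 13/19) → W = 230/19
  (49/25, 232/25) → W = -1477/25
  (63/4, 83/3) → W = -1757/12

x_1 = 107/19, x_2 = 13/19, maximum W = 230/19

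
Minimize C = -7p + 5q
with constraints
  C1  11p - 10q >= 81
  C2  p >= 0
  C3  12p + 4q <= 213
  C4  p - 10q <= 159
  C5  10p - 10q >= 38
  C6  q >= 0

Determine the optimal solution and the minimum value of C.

Feasible corners and C = -7p + 5q:
  (1227/82, 1371/164) → C = -10323/164
  (81/11, 0) → C = -567/11
  (71/4, 0) → C = -497/4

The optimum lies where 12p + 4q = 213 and q = 0.
Solving simultaneously gives p = 71/4, q = 0.

p = 71/4, q = 0, minimum C = -497/4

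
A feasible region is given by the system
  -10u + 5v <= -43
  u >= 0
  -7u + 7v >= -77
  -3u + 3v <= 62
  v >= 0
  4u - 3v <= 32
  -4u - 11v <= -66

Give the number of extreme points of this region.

4

Intersecting each pair of boundary lines and keeping only the points that satisfy every inequality leaves:
  (439/15, 749/15)
  (803/130, 244/65)
  (94, 344/3)
  (275/28, 17/7)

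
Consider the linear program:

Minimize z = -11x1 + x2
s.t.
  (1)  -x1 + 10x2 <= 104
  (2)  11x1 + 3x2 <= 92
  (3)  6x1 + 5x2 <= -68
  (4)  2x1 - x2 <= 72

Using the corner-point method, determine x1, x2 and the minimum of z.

The feasible region is unbounded (it extends along (-1, -2), (-10, -1)), but z strictly increases along every unbounded feasible direction, so there is no improving ray and the minimum is attained at a vertex.

At the optimal vertex, 11x1 + 3x2 = 92 and 2x1 - x2 = 72.
Solving simultaneously gives x1 = 308/17, x2 = -608/17.

x1 = 308/17, x2 = -608/17, minimum z = -3996/17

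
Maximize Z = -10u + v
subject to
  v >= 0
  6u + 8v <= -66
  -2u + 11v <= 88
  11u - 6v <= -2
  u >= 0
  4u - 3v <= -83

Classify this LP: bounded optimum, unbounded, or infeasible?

infeasible

The boundaries v = 0 and -2u + 11v = 88 meet at (-44, 0), but that point violates u ≥ 0. Every candidate vertex is excluded by some other constraint, so the feasible region is empty.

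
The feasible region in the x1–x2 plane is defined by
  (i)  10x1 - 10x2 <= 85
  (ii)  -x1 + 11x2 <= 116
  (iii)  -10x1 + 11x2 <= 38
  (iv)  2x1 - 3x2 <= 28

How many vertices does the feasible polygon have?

4

Pairwise boundary intersections that survive every other constraint:
  (419/20, 249/20)
  (-5/2, -11)
  (26/3, 34/3)
  (-211/4, -89/2)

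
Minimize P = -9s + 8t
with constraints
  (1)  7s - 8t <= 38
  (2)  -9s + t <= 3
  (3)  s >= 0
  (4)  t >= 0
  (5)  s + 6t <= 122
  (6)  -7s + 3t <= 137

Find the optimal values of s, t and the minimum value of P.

Corner points and P = -9s + 8t:
  (38/7, 0) → P = -342/7
  (602/25, 408/25) → P = -2154/25
  (0, 3) → P = 24
  (104/55, 1101/55) → P = 7872/55
  (0, 0) → P = 0

The optimum lies where 7s - 8t = 38 and s + 6t = 122.
Solving simultaneously gives s = 602/25, t = 408/25.

s = 602/25, t = 408/25, minimum P = -2154/25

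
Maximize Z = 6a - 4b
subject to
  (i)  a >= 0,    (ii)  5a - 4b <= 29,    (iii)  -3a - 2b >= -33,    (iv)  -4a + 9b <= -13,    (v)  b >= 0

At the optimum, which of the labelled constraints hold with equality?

(ii) and (iv)

Feasible corners and Z = 6a - 4b:
  (209/29, 51/29) → Z = 1050/29
  (29/5, 0) → Z = 174/5
  (13/4, 0) → Z = 39/2

The maximum is at (209/29, 51/29). Substituting into each constraint, equality holds for (ii) and (iv); the remaining constraints have slack.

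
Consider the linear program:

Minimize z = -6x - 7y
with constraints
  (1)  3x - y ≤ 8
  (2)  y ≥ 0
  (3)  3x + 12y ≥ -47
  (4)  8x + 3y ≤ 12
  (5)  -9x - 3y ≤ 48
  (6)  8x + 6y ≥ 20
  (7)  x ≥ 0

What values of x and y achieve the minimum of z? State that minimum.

x = 0, y = 4, minimum z = -28

Extreme points and z = -6x - 7y:
  (1/2, 8/3) → z = -65/3
  (0, 4) → z = -28
  (0, 10/3) → z = -70/3

The binding constraints are 8x + 3y = 12 and x = 0.
Solving simultaneously gives x = 0, y = 4.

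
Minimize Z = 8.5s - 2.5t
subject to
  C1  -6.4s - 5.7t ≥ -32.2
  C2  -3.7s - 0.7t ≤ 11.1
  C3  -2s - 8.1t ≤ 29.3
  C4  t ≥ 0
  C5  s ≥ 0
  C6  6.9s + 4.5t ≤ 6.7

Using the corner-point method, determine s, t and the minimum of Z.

The binding constraints are s = 0 and 6.9s + 4.5t = 6.7.
Solving simultaneously gives s = 0, t = 67/45.

s = 0, t = 67/45, minimum Z = -67/18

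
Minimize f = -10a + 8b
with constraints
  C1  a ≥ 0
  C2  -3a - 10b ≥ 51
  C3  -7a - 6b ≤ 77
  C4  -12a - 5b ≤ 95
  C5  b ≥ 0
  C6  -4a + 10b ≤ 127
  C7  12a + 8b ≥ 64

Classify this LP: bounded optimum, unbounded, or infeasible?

infeasible

The boundaries a = 0 and -4a + 10b = 127 meet at (0, 127/10), but that point violates -3a - 10b ≥ 51. Every candidate vertex is excluded by some other constraint, so the feasible region is empty.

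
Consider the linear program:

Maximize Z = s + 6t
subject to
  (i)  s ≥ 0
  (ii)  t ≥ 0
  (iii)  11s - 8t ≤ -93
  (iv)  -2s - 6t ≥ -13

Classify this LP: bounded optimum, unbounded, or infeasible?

The boundaries s = 0 and t = 0 meet at (0, 0), but that point violates 11s - 8t ≤ -93. Every candidate vertex is excluded by some other constraint, so the feasible region is empty.

infeasible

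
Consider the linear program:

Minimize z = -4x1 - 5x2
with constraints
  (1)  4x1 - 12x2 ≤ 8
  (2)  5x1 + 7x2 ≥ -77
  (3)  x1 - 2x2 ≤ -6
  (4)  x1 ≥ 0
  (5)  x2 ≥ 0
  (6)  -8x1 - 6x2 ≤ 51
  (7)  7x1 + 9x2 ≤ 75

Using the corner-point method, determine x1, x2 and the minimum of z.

x1 = 96/23, x2 = 117/23, minimum z = -969/23

At the optimal vertex, x1 - 2x2 = -6 and 7x1 + 9x2 = 75.
Solving simultaneously gives x1 = 96/23, x2 = 117/23.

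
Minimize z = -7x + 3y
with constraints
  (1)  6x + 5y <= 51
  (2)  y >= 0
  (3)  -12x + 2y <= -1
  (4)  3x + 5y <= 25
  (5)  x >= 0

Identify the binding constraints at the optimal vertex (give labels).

Corner points and z = -7x + 3y:
  (1/12, 0) → z = -7/12
  (25/3, 0) → z = -175/3
  (5/6, 9/2) → z = 23/3

The minimum is at (25/3, 0). Substituting into each constraint, equality holds for (2) and (4); the remaining constraints have slack.

(2) and (4)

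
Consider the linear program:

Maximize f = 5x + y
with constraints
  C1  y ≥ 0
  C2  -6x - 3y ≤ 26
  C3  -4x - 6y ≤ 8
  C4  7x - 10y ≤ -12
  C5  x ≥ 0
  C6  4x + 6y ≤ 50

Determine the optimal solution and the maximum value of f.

x = 214/41, y = 199/41, maximum f = 1269/41

Extreme points and f = 5x + y:
  (0, 6/5) → f = 6/5
  (214/41, 199/41) → f = 1269/41
  (0, 25/3) → f = 25/3

The optimum lies where 7x - 10y = -12 and 4x + 6y = 50.
Solving simultaneously gives x = 214/41, y = 199/41.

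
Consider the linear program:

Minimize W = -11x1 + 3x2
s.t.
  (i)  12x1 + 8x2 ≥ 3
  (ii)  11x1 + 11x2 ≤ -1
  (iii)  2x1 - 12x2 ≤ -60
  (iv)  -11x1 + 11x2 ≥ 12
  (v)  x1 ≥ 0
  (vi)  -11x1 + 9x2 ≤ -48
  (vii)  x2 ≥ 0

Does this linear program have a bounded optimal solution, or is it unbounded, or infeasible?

infeasible

The boundaries -11x1 + 11x2 = 12 and -11x1 + 9x2 = -48 meet at (318/11, 30), but that point violates 11x1 + 11x2 ≤ -1. Every candidate vertex is excluded by some other constraint, so the feasible region is empty.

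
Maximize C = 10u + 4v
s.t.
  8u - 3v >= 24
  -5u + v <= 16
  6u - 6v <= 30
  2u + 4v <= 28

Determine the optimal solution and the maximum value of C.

Vertices and C = 10u + 4v:
  (9/5, -16/5) → C = 26/5
  (90/19, 88/19) → C = 1252/19
  (8, 3) → C = 92

At the optimal vertex, 6u - 6v = 30 and 2u + 4v = 28.
Solving simultaneously gives u = 8, v = 3.

u = 8, v = 3, maximum C = 92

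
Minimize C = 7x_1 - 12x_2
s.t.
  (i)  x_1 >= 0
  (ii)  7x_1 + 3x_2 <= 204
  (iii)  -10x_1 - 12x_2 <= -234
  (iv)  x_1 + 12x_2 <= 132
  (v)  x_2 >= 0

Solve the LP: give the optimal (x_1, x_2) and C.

x_1 = 34/3, x_2 = 181/18, minimum C = -124/3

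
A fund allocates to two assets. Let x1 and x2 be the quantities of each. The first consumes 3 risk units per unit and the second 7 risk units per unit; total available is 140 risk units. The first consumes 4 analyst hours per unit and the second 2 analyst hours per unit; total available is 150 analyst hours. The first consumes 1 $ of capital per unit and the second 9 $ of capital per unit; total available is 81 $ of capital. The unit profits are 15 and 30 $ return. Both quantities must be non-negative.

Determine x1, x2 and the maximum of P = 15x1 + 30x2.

x1 = 35, x2 = 5, maximum P = 675

Corner points and P = 15x1 + 30x2:
  (0, 0) → P = 0
  (0, 9) → P = 270
  (75/2, 0) → P = 1125/2
  (35, 5) → P = 675
  (693/20, 103/20) → P = 2697/4

The binding constraints are 3x1 + 7x2 = 140 and 4x1 + 2x2 = 150.
Solving simultaneously gives x1 = 35, x2 = 5.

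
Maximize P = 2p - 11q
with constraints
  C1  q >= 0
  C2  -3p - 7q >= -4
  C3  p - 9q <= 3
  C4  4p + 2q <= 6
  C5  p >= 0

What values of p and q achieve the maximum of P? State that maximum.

p = 4/3, q = 0, maximum P = 8/3

Extreme points and P = 2p - 11q:
  (4/3, 0) → P = 8/3
  (0, 0) → P = 0
  (0, 4/7) → P = -44/7

The optimum lies where q = 0 and -3p - 7q = -4.
Solving simultaneously gives p = 4/3, q = 0.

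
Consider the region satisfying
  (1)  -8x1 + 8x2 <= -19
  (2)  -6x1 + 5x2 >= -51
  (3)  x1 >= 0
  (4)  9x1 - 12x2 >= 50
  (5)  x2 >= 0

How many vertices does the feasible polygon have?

3

Intersecting each pair of boundary lines and keeping only the points that satisfy every inequality leaves:
  (362/27, 53/9)
  (17/2, 0)
  (50/9, 0)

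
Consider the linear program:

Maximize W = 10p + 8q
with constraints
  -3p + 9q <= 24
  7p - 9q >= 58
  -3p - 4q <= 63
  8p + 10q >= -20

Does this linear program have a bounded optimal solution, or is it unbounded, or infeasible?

unbounded

From the feasible point (41/2, 19/2), moving in the direction (9, 3) keeps every constraint satisfied while W increases without bound.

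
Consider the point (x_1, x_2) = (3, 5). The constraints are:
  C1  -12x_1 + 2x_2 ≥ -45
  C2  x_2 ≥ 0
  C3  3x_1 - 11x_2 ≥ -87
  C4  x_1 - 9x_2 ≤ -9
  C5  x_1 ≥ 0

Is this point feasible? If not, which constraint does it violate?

C1: -26 ≥ -45 ✓
C2: 5 ≥ 0 ✓
C3: -46 ≥ -87 ✓
C4: -42 ≤ -9 ✓
C5: 3 ≥ 0 ✓

feasible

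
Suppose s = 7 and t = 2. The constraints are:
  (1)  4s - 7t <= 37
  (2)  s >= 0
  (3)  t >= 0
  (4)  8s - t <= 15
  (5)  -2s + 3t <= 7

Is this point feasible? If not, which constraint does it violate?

Constraint (4): 8s - t = 54, which is not ≤ 15. All other constraints are satisfied.

not feasible — violates (4)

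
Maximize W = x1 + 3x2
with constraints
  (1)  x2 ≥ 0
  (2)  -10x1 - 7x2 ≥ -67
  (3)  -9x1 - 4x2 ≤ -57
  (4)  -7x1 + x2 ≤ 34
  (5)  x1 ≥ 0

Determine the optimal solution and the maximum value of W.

Feasible corners and W = x1 + 3x2:
  (67/10, 0) → W = 67/10
  (19/3, 0) → W = 19/3
  (131/23, 33/23) → W = 10

The binding constraints are -10x1 - 7x2 = -67 and -9x1 - 4x2 = -57.
Solving simultaneously gives x1 = 131/23, x2 = 33/23.

x1 = 131/23, x2 = 33/23, maximum W = 10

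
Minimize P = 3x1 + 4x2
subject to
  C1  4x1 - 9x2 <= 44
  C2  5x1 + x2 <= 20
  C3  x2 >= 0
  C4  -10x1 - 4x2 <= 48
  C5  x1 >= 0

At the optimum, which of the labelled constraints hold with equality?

C3 and C5

Extreme points and P = 3x1 + 4x2:
  (4, 0) → P = 12
  (0, 20) → P = 80
  (0, 0) → P = 0

The minimum is at (0, 0). Substituting into each constraint, equality holds for C3 and C5; the remaining constraints have slack.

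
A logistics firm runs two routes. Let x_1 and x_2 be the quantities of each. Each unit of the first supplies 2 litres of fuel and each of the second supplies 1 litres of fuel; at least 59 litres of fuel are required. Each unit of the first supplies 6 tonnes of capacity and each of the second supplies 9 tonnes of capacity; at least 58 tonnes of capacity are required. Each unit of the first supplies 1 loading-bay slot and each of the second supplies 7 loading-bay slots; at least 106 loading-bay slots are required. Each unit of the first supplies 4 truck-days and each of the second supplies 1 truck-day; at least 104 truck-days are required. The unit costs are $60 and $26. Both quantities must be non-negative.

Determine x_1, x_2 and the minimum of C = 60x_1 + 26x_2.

x_1 = 45/2, x_2 = 14, minimum C = 1714

Extreme points and C = 60x_1 + 26x_2:
  (0, 104) → C = 2704
  (106, 0) → C = 6360
  (307/13, 153/13) → C = 22398/13
  (45/2, 14) → C = 1714
The feasible region is unbounded (it extends along (0, 1), (1, 0)), but C strictly increases along every unbounded feasible direction, so there is no improving ray and the minimum is attained at a vertex.

The binding constraints are 2x_1 + x_2 = 59 and 4x_1 + x_2 = 104.
Solving simultaneously gives x_1 = 45/2, x_2 = 14.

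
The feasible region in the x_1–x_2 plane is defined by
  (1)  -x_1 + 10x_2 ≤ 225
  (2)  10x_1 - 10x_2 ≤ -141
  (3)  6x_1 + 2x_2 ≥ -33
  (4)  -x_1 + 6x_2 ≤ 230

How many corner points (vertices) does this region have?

3

Pairwise boundary intersections that survive every other constraint:
  (28/3, 703/30)
  (-390/31, 1317/62)
  (-153/20, 129/20)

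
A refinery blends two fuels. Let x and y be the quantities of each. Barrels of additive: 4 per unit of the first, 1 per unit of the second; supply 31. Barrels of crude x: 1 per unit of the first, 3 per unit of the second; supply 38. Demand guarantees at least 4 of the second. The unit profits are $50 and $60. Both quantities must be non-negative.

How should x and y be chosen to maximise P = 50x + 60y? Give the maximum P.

Feasible corners and P = 50x + 60y:
  (0, 38/3) → P = 760
  (0, 4) → P = 240
  (5, 11) → P = 910
  (27/4, 4) → P = 1155/2

The binding constraints are 4x + y = 31 and x + 3y = 38.
Solving simultaneously gives x = 5, y = 11.

x = 5, y = 11, maximum P = 910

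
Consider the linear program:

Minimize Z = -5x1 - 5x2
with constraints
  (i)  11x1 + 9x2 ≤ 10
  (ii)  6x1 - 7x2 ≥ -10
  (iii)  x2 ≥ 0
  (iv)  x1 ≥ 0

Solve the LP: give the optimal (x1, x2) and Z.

Vertices and Z = -5x1 - 5x2:
  (10/11, 0) → Z = -50/11
  (0, 10/9) → Z = -50/9
  (0, 0) → Z = 0

The binding constraints are 11x1 + 9x2 = 10 and x1 = 0.
Solving simultaneously gives x1 = 0, x2 = 10/9.

x1 = 0, x2 = 10/9, minimum Z = -50/9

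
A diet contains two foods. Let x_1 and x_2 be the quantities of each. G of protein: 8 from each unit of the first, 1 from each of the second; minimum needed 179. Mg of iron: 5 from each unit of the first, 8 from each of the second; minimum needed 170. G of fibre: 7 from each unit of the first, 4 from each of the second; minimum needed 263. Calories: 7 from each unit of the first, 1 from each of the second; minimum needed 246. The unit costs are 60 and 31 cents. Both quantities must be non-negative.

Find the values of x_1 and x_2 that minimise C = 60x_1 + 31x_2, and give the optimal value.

x_1 = 103/3, x_2 = 17/3, minimum C = 6707/3

Vertices and C = 60x_1 + 31x_2:
  (0, 246) → C = 7626
  (263/7, 0) → C = 15780/7
  (103/3, 17/3) → C = 6707/3
The feasible region is unbounded (it extends along (0, 1), (1, 0)), but C strictly increases along every unbounded feasible direction, so there is no improving ray and the minimum is attained at a vertex.

The optimum lies where 7x_1 + 4x_2 = 263 and 7x_1 + x_2 = 246.
Solving simultaneously gives x_1 = 103/3, x_2 = 17/3.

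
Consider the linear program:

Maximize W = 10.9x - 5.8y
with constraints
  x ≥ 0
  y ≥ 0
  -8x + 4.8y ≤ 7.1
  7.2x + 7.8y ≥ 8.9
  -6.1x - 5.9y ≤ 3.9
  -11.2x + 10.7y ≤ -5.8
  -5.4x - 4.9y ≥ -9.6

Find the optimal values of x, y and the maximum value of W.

At the optimal vertex, y = 0 and -5.4x - 4.9y = -9.6.
Solving simultaneously gives x = 16/9, y = 0.

x = 16/9, y = 0, maximum W = 872/45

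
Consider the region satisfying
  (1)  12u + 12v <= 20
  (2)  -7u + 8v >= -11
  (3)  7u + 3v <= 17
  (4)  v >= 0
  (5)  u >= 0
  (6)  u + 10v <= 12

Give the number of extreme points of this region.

5

Of the 15 pairwise boundary intersections, those satisfying every inequality are:
  (73/45, 2/45)
  (14/27, 31/27)
  (11/7, 0)
  (0, 0)
  (0, 6/5)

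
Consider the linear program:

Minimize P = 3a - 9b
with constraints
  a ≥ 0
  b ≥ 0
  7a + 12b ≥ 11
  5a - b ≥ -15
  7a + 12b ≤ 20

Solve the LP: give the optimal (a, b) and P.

a = 0, b = 5/3, minimum P = -15

Extreme points and P = 3a - 9b:
  (0, 11/12) → P = -33/4
  (0, 5/3) → P = -15
  (11/7, 0) → P = 33/7
  (20/7, 0) → P = 60/7

The optimum lies where a = 0 and 7a + 12b = 20.
Solving simultaneously gives a = 0, b = 5/3.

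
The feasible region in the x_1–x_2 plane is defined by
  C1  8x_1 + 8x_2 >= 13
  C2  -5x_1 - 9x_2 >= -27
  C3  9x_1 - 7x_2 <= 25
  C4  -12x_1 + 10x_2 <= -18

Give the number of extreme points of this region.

The feasible vertices (each the meet of two boundaries and inside every other half-plane) are:
  (291/128, -83/128)
  (137/88, 3/44)
  (207/58, 59/58)
  (216/79, 117/79)

4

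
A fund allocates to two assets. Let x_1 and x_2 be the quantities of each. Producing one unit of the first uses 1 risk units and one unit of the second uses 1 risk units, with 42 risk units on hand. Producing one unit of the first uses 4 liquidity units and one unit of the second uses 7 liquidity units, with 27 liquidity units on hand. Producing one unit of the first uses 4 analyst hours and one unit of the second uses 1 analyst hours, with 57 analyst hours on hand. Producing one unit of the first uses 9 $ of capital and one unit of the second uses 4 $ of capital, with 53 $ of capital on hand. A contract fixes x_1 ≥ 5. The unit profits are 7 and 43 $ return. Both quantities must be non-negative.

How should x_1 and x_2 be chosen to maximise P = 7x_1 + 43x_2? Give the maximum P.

x_1 = 5, x_2 = 1, maximum P = 78

Extreme points and P = 7x_1 + 43x_2:
  (53/9, 0) → P = 371/9
  (5, 0) → P = 35
  (263/47, 31/47) → P = 3174/47
  (5, 1) → P = 78

At the optimal vertex, 4x_1 + 7x_2 = 27 and x_1 = 5.
Solving simultaneously gives x_1 = 5, x_2 = 1.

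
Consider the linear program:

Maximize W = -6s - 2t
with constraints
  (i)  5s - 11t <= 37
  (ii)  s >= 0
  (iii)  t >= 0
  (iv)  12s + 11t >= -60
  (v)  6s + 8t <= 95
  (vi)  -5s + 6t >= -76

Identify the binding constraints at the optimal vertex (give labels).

(ii) and (iii)

Extreme points and W = -6s - 2t:
  (37/5, 0) → W = -222/5
  (1341/106, 253/106) → W = -4276/53
  (0, 0) → W = 0
  (0, 95/8) → W = -95/4

The maximum is at (0, 0). Substituting into each constraint, equality holds for (ii) and (iii); the remaining constraints have slack.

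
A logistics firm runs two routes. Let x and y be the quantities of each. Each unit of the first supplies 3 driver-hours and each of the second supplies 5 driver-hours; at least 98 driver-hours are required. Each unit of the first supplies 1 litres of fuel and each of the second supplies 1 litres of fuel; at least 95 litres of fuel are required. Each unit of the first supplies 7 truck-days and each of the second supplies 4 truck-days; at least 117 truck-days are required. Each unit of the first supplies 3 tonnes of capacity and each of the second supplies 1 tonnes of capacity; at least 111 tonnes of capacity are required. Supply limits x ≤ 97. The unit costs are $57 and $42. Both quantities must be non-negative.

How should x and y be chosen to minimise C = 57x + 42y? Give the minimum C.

Extreme points and C = 57x + 42y:
  (0, 111) → C = 4662
  (95, 0) → C = 5415
  (97, 0) → C = 5529
  (8, 87) → C = 4110
The feasible region is unbounded (it extends along (0, 1)), but C strictly increases along every unbounded feasible direction, so there is no improving ray and the minimum is attained at a vertex.

The optimum lies where x + y = 95 and 3x + y = 111.
Solving simultaneously gives x = 8, y = 87.

x = 8, y = 87, minimum C = 4110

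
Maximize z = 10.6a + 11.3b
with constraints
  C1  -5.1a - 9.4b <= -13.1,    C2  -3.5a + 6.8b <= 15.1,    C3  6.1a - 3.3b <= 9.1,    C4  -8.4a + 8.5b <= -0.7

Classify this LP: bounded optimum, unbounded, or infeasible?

bounded optimum

Feasible corners and z = 10.6a + 11.3b:
  (12877/7417, 3350/7417) → z = 871756/37085
  (3931/4077, 1183/1359) → z = 817723/40770
  (7504/2413, 7217/2413) → z = 322189/4826
The feasible region has finitely many vertices and no improving ray; the maximum is 322189/4826 at (7504/2413, 7217/2413).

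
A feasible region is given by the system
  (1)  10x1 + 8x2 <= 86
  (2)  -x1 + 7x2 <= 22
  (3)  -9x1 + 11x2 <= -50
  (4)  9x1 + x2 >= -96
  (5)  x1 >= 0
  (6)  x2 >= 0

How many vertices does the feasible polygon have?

3

The feasible vertices (each the meet of two boundaries and inside every other half-plane) are:
  (673/91, 137/91)
  (43/5, 0)
  (50/9, 0)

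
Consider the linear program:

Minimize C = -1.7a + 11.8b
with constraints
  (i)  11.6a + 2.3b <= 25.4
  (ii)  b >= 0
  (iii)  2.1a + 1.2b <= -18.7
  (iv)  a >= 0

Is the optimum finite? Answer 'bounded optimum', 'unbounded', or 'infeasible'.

The boundaries 11.6a + 2.3b = 25.4 and b = 0 meet at (127/58, 0), but that point violates 2.1a + 1.2b ≤ -18.7. Every candidate vertex is excluded by some other constraint, so the feasible region is empty.

infeasible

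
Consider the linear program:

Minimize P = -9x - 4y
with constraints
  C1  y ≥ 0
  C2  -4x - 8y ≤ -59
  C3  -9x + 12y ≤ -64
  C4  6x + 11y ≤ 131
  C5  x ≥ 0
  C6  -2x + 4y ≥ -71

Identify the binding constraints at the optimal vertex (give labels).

C1 and C4

Extreme points and P = -9x - 4y:
  (59/4, 0) → P = -531/4
  (131/6, 0) → P = -393/2
  (61/6, 55/24) → P = -302/3
  (2276/171, 265/57) → P = -7888/57

The minimum is at (131/6, 0). Substituting into each constraint, equality holds for C1 and C4; the remaining constraints have slack.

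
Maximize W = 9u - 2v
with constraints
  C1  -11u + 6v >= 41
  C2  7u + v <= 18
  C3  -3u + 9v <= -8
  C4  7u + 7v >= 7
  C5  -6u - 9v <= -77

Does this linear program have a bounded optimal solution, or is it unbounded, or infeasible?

infeasible

The boundaries -11u + 6v = 41 and 7u + v = 18 meet at (67/53, 485/53), but that point violates -3u + 9v ≤ -8. Every candidate vertex is excluded by some other constraint, so the feasible region is empty.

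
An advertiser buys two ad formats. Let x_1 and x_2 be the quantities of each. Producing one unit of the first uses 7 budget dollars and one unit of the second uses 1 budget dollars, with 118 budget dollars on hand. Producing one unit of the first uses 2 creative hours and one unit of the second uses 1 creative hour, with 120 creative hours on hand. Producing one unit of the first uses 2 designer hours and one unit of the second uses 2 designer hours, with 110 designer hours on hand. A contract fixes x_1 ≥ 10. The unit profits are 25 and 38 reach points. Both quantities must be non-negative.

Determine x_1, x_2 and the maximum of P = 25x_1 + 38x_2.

x_1 = 10, x_2 = 45, maximum P = 1960

Feasible corners and P = 25x_1 + 38x_2:
  (118/7, 0) → P = 2950/7
  (10, 0) → P = 250
  (21/2, 89/2) → P = 3907/2
  (10, 45) → P = 1960

At the optimal vertex, 2x_1 + 2x_2 = 110 and x_1 = 10.
Solving simultaneously gives x_1 = 10, x_2 = 45.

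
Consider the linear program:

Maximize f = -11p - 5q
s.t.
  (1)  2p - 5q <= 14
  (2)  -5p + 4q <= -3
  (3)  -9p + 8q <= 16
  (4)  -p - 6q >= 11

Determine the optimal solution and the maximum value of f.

Corner points and f = -11p - 5q:
  (-41/17, -64/17) → f = 771/17
  (29/17, -36/17) → f = -139/17
  (-13/17, -29/17) → f = 288/17

At the optimal vertex, 2p - 5q = 14 and -5p + 4q = -3.
Solving simultaneously gives p = -41/17, q = -64/17.

p = -41/17, q = -64/17, maximum f = 771/17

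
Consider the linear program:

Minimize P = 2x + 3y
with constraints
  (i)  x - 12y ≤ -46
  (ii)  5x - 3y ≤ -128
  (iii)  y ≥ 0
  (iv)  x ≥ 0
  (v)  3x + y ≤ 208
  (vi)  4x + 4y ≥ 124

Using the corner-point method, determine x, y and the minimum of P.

Extreme points and P = 2x + 3y:
  (0, 128/3) → P = 128
  (248/7, 712/7) → P = 376
  (0, 208) → P = 624

x = 0, y = 128/3, minimum P = 128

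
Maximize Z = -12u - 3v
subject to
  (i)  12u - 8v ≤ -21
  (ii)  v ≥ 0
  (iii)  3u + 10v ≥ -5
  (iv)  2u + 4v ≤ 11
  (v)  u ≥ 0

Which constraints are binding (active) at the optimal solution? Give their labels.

(i) and (v)

Feasible corners and Z = -12u - 3v:
  (1/16, 87/32) → Z = -285/32
  (0, 21/8) → Z = -63/8
  (0, 11/4) → Z = -33/4

The maximum is at (0, 21/8). Substituting into each constraint, equality holds for (i) and (v); the remaining constraints have slack.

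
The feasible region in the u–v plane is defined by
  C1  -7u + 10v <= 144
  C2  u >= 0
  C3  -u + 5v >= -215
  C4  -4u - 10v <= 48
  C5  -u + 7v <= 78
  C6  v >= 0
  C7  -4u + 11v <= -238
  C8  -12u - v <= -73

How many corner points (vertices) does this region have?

4

Of the 28 pairwise boundary intersections, those satisfying every inequality are:
  (1895/2, 293/2)
  (215, 0)
  (2524/17, 550/17)
  (119/2, 0)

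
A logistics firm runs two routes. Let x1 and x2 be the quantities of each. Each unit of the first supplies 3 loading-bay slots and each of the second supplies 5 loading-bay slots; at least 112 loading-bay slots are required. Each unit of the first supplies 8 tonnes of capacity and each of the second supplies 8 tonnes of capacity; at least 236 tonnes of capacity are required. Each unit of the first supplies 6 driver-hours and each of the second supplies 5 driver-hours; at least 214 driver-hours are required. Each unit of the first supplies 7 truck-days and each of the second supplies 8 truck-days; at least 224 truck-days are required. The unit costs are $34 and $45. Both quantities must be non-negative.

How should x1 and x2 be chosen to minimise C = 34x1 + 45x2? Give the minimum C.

Extreme points and C = 34x1 + 45x2:
  (0, 214/5) → C = 1926
  (112/3, 0) → C = 3808/3
  (34, 2) → C = 1246
The feasible region is unbounded (it extends along (0, 1), (1, 0)), but C strictly increases along every unbounded feasible direction, so there is no improving ray and the minimum is attained at a vertex.

The optimum lies where 3x1 + 5x2 = 112 and 6x1 + 5x2 = 214.
Solving simultaneously gives x1 = 34, x2 = 2.

x1 = 34, x2 = 2, minimum C = 1246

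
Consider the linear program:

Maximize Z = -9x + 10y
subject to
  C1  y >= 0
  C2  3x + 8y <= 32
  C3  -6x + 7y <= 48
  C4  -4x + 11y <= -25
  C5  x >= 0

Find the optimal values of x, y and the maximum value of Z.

Feasible corners and Z = -9x + 10y:
  (32/3, 0) → Z = -96
  (25/4, 0) → Z = -225/4
  (552/65, 53/65) → Z = -4438/65

x = 25/4, y = 0, maximum Z = -225/4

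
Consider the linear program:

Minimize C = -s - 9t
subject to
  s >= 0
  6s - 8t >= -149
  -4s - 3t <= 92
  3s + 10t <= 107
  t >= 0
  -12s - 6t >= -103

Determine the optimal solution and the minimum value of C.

s = 0, t = 107/10, minimum C = -963/10

Feasible corners and C = -s - 9t:
  (0, 107/10) → C = -963/10
  (0, 0) → C = 0
  (194/51, 325/34) → C = -539/6
  (103/12, 0) → C = -103/12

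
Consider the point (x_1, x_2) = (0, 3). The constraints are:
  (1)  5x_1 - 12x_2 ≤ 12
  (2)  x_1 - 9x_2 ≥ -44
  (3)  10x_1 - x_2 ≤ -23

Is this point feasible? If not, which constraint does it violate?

Constraint (3): 10x_1 - x_2 = -3, which is not ≤ -23. All other constraints are satisfied.

not feasible — violates (3)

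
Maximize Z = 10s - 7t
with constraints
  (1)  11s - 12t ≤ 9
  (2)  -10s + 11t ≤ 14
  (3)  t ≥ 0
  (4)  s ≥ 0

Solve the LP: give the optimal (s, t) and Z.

Vertices and Z = 10s - 7t:
  (267, 244) → Z = 962
  (9/11, 0) → Z = 90/11
  (0, 14/11) → Z = -98/11
  (0, 0) → Z = 0

s = 267, t = 244, maximum Z = 962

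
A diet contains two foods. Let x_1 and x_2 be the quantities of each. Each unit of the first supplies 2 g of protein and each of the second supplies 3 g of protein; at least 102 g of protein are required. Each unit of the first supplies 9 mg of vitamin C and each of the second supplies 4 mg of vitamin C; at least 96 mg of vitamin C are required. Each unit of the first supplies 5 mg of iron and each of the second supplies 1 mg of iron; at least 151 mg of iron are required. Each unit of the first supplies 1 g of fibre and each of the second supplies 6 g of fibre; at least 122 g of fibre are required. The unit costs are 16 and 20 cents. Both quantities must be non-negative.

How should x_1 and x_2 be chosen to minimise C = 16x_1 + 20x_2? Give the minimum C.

Extreme points and C = 16x_1 + 20x_2:
  (0, 151) → C = 3020
  (122, 0) → C = 1952
  (27, 16) → C = 752
  (82/3, 142/9) → C = 6776/9
The feasible region is unbounded (it extends along (0, 1), (1, 0)), but C strictly increases along every unbounded feasible direction, so there is no improving ray and the minimum is attained at a vertex.

The binding constraints are 2x_1 + 3x_2 = 102 and 5x_1 + x_2 = 151.
Solving simultaneously gives x_1 = 27, x_2 = 16.

x_1 = 27, x_2 = 16, minimum C = 752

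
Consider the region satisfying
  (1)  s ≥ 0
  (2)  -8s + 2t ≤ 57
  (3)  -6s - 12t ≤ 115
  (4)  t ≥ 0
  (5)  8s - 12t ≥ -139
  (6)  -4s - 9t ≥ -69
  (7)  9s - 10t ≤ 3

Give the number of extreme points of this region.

4

Of the 21 pairwise boundary intersections, those satisfying every inequality are:
  (0, 0)
  (0, 23/3)
  (1/3, 0)
  (717/121, 609/121)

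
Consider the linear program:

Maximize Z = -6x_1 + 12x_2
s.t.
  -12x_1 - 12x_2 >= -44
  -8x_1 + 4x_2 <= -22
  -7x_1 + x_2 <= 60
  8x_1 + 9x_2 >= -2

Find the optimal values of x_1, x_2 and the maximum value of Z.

x_1 = 55/18, x_2 = 11/18, maximum Z = -11

Feasible corners and Z = -6x_1 + 12x_2:
  (55/18, 11/18) → Z = -11
  (35, -94/3) → Z = -586
  (95/52, -24/13) → Z = -861/26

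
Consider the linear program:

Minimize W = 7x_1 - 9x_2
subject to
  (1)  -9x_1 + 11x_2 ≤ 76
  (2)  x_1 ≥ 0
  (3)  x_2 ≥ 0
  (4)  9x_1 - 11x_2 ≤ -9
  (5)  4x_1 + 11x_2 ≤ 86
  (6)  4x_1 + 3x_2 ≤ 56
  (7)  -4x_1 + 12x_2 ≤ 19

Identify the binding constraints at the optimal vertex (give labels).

(2) and (7)

Vertices and W = 7x_1 - 9x_2:
  (0, 9/11) → W = -81/11
  (0, 19/12) → W = -57/4
  (101/64, 135/64) → W = -127/16

The minimum is at (0, 19/12). Substituting into each constraint, equality holds for (2) and (7); the remaining constraints have slack.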